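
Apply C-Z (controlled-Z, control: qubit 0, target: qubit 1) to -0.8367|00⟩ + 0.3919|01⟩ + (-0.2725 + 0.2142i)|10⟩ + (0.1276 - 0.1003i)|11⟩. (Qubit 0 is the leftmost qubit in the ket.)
-0.8367|00⟩ + 0.3919|01⟩ + (-0.2725 + 0.2142i)|10⟩ + (-0.1276 + 0.1003i)|11⟩

C-Z leaves the control-|0⟩ kets |00⟩, |01⟩ unchanged and applies Z to qubit 1 on the control-|1⟩ pair (|10⟩, |11⟩).
Z = [[1, 0], [0, -1]].
With a = amp(|10⟩) = (-0.2725 + 0.2142i) and b = amp(|11⟩) = (0.1276 - 0.1003i):
new amp(|10⟩) = (1)·a = (-0.2725 + 0.2142i)
new amp(|11⟩) = (-1)·b = (-0.1276 + 0.1003i)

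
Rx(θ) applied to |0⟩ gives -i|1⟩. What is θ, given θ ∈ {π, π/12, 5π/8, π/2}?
π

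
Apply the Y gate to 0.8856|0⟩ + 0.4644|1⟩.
-0.4644i|0⟩ + 0.8856i|1⟩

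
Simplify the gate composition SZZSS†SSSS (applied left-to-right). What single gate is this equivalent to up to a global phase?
S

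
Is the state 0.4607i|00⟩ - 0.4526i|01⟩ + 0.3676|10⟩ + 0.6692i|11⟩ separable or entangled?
Entangled

Writing the state as a|00⟩ + b|01⟩ + c|10⟩ + d|11⟩, it is a product state iff ad − bc = 0.
Here (a, b, c, d) = (0.4607i, -0.4526i, 0.3676, 0.6692i): ad − bc = (0.4607i)(0.6692i) − (-0.4526i)(0.3676) = (-0.3083 + 0.1664i) ≠ 0, so the state is entangled.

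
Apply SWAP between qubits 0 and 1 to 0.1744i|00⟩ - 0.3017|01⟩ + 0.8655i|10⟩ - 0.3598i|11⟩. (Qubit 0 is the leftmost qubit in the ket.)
0.1744i|00⟩ + 0.8655i|01⟩ - 0.3017|10⟩ - 0.3598i|11⟩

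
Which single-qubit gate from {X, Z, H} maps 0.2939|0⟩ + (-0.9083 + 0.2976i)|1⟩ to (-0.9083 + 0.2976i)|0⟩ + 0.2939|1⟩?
X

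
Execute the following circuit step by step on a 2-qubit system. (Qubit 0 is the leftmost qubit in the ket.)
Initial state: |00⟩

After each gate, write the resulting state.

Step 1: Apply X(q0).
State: |10⟩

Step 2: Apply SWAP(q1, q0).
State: |01⟩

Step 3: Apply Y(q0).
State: i|11⟩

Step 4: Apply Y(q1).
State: |10⟩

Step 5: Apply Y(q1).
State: i|11⟩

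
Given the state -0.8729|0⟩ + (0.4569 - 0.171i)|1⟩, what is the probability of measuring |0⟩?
0.762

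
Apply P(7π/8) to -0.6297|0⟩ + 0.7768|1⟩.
-0.6297|0⟩ + (-0.7177 + 0.2973i)|1⟩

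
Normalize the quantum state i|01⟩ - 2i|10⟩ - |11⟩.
(1/√6)i|01⟩ - 0.8165i|10⟩ - 1/√6|11⟩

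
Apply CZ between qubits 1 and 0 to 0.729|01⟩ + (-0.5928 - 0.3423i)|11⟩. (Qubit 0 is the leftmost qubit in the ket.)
0.729|01⟩ + (0.5928 + 0.3423i)|11⟩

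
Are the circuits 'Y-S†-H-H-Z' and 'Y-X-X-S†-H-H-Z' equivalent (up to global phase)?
Yes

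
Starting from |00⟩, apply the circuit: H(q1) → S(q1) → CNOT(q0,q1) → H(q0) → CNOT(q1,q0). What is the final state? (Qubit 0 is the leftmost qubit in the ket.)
1/2|00⟩ + (1/2)i|01⟩ + 1/2|10⟩ + (1/2)i|11⟩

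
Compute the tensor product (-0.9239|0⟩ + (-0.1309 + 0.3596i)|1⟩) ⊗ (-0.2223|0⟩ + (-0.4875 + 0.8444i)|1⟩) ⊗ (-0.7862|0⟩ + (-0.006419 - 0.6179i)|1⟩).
-0.1615|000⟩ + (-0.001318 - 0.1269i)|001⟩ + (-0.3541 + 0.6133i)|010⟩ + (-0.4849 - 0.2733i)|011⟩ + (-0.02288 + 0.06285i)|100⟩ + (-0.04958 - 0.01747i)|101⟩ + (0.1886 + 0.2247i)|110⟩ + (-0.1751 + 0.15i)|111⟩

amp(|b₁b₂…⟩) = product of the factor amplitudes for bits b₁, b₂, …; only kets whose every factor amplitude is nonzero survive.
|000⟩: (-0.9239)(-0.2223)(-0.7862) = -0.1615
|001⟩: (-0.9239)(-0.2223)(-0.006419 - 0.6179i) = (-0.001318 - 0.1269i)
|010⟩: (-0.9239)(-0.4875 + 0.8444i)(-0.7862) = (-0.3541 + 0.6133i)
|011⟩: (-0.9239)(-0.4875 + 0.8444i)(-0.006419 - 0.6179i) = (-0.4849 - 0.2733i)
|100⟩: (-0.1309 + 0.3596i)(-0.2223)(-0.7862) = (-0.02288 + 0.06285i)
|101⟩: (-0.1309 + 0.3596i)(-0.2223)(-0.006419 - 0.6179i) = (-0.04958 - 0.01747i)
|110⟩: (-0.1309 + 0.3596i)(-0.4875 + 0.8444i)(-0.7862) = (0.1886 + 0.2247i)
|111⟩: (-0.1309 + 0.3596i)(-0.4875 + 0.8444i)(-0.006419 - 0.6179i) = (-0.1751 + 0.15i)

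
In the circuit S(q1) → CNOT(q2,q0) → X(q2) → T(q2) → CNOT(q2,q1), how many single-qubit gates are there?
3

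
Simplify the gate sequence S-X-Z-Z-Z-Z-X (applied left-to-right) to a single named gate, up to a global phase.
S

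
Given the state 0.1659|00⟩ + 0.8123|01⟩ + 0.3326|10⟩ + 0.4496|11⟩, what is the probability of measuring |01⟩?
0.6598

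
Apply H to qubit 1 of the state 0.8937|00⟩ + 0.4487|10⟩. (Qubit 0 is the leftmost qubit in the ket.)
0.6319|00⟩ + 0.6319|01⟩ + 0.3173|10⟩ + 0.3173|11⟩

H on qubit 1 mixes each pair of kets that differ only in qubit 1: amplitudes (a, b) of (|…0…⟩, |…1…⟩) become ((a + b)/√2, (a − b)/√2). Kets absent from the input have amplitude 0.
(|00⟩, |01⟩): (a, b) = (0.8937, 0) → (0.6319, 0.6319)
(|10⟩, |11⟩): (a, b) = (0.4487, 0) → (0.3173, 0.3173)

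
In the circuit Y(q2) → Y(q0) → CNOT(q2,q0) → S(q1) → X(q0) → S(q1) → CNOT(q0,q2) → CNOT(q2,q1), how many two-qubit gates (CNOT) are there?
3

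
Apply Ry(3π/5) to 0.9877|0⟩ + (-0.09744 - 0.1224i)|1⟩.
(0.6594 + 0.09902i)|0⟩ + (0.7418 - 0.07194i)|1⟩

Ry(3π/5) = [[cos(θ/2), −sin(θ/2)], [sin(θ/2), cos(θ/2)]]; θ = 3π/5, cos(θ/2) ≈ 0.587785, sin(θ/2) ≈ 0.809017.
With a = amp(|0⟩) = 0.9877 and b = amp(|1⟩) = (-0.09744 - 0.1224i):
new amp(|0⟩) = (0.587785)·a + (-0.809017)·b = (0.6594 + 0.09902i)
new amp(|1⟩) = (0.809017)·a + (0.587785)·b = (0.7418 - 0.07194i)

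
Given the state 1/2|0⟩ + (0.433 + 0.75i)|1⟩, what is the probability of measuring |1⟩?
0.75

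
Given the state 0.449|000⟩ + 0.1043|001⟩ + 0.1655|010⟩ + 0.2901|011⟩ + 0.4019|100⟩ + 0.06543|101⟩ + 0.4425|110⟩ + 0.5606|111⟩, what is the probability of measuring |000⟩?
0.2016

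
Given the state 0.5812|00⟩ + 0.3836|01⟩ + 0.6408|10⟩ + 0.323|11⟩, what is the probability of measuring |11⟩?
0.1043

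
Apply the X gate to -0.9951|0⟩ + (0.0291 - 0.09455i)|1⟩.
(0.0291 - 0.09455i)|0⟩ - 0.9951|1⟩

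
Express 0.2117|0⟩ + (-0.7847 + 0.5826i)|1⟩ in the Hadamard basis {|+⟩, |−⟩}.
(-0.4052 + 0.412i)|+⟩ + (0.7046 - 0.412i)|−⟩

With |ψ⟩ = α|0⟩ + β|1⟩, the Hadamard-basis coefficients are ⟨+|ψ⟩ = (α + β)/√2 and ⟨−|ψ⟩ = (α − β)/√2.
Here α = 0.2117, β = (-0.7847 + 0.5826i): (α + β)/√2 = (-0.4052 + 0.412i), (α − β)/√2 = (0.7046 - 0.412i).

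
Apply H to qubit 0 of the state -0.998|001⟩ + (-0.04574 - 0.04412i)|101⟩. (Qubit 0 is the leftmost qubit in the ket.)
(-0.738 - 0.0312i)|001⟩ + (-0.6733 + 0.0312i)|101⟩

H on qubit 0 mixes each pair of kets that differ only in qubit 0: amplitudes (a, b) of (|…0…⟩, |…1…⟩) become ((a + b)/√2, (a − b)/√2). Kets absent from the input have amplitude 0.
(|001⟩, |101⟩): (a, b) = (-0.998, (-0.04574 - 0.04412i)) → ((-0.738 - 0.0312i), (-0.6733 + 0.0312i))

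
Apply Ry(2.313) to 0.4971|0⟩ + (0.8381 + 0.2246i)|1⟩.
(-0.5671 - 0.2056i)|0⟩ + (0.7924 + 0.09041i)|1⟩

Ry(2.313) = [[cos(θ/2), −sin(θ/2)], [sin(θ/2), cos(θ/2)]]; θ = 2.313, cos(θ/2) ≈ 0.402546, sin(θ/2) ≈ 0.9154.
With a = amp(|0⟩) = 0.4971 and b = amp(|1⟩) = (0.8381 + 0.2246i):
new amp(|0⟩) = (0.402546)·a + (-0.9154)·b = (-0.5671 - 0.2056i)
new amp(|1⟩) = (0.9154)·a + (0.402546)·b = (0.7924 + 0.09041i)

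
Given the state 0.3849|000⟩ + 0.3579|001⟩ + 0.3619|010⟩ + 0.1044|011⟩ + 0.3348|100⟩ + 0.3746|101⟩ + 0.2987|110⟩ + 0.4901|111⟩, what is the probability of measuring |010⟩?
0.131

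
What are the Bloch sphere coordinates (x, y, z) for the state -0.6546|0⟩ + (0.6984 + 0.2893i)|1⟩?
(-0.9143, -0.3788, -0.143)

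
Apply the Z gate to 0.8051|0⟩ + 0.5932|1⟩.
0.8051|0⟩ - 0.5932|1⟩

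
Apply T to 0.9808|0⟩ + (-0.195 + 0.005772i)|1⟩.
0.9808|0⟩ + (-0.142 - 0.1338i)|1⟩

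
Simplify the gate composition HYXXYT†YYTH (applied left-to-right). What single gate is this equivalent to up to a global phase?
I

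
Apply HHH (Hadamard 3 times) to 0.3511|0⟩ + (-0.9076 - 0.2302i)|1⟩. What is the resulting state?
(-0.3935 - 0.1628i)|0⟩ + (0.89 + 0.1628i)|1⟩

H² = I, so H^3 = H: a single Hadamard. With (a, b) = (0.3511, (-0.9076 - 0.2302i)), H gives ((a + b)/√2, (a − b)/√2) = ((-0.3935 - 0.1628i), (0.89 + 0.1628i)).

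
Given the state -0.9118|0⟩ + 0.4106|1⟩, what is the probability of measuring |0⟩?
0.8314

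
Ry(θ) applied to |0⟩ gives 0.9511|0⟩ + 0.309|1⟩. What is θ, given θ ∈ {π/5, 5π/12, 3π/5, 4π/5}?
π/5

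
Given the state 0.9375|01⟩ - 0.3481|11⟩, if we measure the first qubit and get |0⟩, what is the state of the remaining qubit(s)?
|1⟩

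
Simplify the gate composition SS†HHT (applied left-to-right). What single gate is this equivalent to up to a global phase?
T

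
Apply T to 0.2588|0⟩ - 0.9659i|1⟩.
0.2588|0⟩ + (0.683 - 0.683i)|1⟩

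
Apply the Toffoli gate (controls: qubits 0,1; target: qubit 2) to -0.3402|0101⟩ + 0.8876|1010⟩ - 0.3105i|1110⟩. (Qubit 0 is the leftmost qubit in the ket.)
-0.3402|0101⟩ + 0.8876|1010⟩ - 0.3105i|1100⟩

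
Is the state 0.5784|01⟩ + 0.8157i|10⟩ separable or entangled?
Entangled

Writing the state as a|00⟩ + b|01⟩ + c|10⟩ + d|11⟩, it is a product state iff ad − bc = 0.
Here (a, b, c, d) = (0, 0.5784, 0.8157i, 0): ad − bc = (0)(0) − (0.5784)(0.8157i) = -0.4718i ≠ 0, so the state is entangled.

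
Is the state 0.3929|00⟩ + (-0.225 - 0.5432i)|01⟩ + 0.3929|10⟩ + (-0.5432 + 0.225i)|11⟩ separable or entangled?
Entangled

Writing the state as a|00⟩ + b|01⟩ + c|10⟩ + d|11⟩, it is a product state iff ad − bc = 0.
Here (a, b, c, d) = (0.3929, (-0.225 - 0.5432i), 0.3929, (-0.5432 + 0.225i)): ad − bc = (0.3929)(-0.5432 + 0.225i) − (-0.225 - 0.5432i)(0.3929) = (-0.125 + 0.3018i) ≠ 0, so the state is entangled.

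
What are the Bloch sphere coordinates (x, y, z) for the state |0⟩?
(0, 0, 1)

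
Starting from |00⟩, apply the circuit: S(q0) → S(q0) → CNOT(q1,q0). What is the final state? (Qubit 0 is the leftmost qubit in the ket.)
|00⟩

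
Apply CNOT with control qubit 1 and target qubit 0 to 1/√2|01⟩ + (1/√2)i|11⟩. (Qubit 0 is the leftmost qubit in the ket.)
(1/√2)i|01⟩ + 1/√2|11⟩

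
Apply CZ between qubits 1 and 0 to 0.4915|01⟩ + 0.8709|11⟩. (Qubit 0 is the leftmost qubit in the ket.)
0.4915|01⟩ - 0.8709|11⟩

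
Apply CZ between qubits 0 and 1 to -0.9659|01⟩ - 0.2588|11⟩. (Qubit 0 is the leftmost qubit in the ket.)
-0.9659|01⟩ + 0.2588|11⟩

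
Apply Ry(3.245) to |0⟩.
-0.05168|0⟩ + 0.9987|1⟩

Ry(3.245) = [[cos(θ/2), −sin(θ/2)], [sin(θ/2), cos(θ/2)]]; θ = 3.245, cos(θ/2) ≈ -0.0516806, sin(θ/2) ≈ 0.998664.
With a = amp(|0⟩) = 1 and b = amp(|1⟩) = 0:
new amp(|0⟩) = (-0.0516806)·a + (-0.998664)·b = -0.05168
new amp(|1⟩) = (0.998664)·a + (-0.0516806)·b = 0.9987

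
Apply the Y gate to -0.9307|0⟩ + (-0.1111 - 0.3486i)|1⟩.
(-0.3486 + 0.1111i)|0⟩ - 0.9307i|1⟩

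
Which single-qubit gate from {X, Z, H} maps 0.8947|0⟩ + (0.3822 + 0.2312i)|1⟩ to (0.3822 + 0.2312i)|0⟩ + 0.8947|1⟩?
X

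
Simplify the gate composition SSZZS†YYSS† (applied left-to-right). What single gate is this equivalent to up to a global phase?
S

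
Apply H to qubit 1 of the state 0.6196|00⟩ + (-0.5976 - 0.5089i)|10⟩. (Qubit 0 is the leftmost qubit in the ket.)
0.4381|00⟩ + 0.4381|01⟩ + (-0.4226 - 0.3598i)|10⟩ + (-0.4226 - 0.3598i)|11⟩

H on qubit 1 mixes each pair of kets that differ only in qubit 1: amplitudes (a, b) of (|…0…⟩, |…1…⟩) become ((a + b)/√2, (a − b)/√2). Kets absent from the input have amplitude 0.
(|00⟩, |01⟩): (a, b) = (0.6196, 0) → (0.4381, 0.4381)
(|10⟩, |11⟩): (a, b) = ((-0.5976 - 0.5089i), 0) → ((-0.4226 - 0.3598i), (-0.4226 - 0.3598i))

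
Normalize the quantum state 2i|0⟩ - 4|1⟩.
(1/√5)i|0⟩ - 0.8944|1⟩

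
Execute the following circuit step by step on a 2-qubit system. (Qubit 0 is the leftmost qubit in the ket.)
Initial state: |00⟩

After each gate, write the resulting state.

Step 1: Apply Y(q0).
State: i|10⟩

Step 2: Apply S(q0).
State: -|10⟩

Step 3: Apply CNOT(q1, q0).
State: -|10⟩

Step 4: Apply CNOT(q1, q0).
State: -|10⟩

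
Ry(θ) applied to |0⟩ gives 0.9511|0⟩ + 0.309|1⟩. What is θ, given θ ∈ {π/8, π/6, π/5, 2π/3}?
π/5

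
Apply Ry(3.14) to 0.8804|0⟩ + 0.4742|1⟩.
-0.4735|0⟩ + 0.8808|1⟩

Ry(3.14) = [[cos(θ/2), −sin(θ/2)], [sin(θ/2), cos(θ/2)]]; θ = 3.14, cos(θ/2) ≈ 0.000796327, sin(θ/2) ≈ 1.
With a = amp(|0⟩) = 0.8804 and b = amp(|1⟩) = 0.4742:
new amp(|0⟩) = (0.000796327)·a + (-1)·b = -0.4735
new amp(|1⟩) = (1)·a + (0.000796327)·b = 0.8808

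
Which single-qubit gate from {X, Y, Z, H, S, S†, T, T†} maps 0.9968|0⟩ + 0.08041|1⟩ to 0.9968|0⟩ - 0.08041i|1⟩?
S†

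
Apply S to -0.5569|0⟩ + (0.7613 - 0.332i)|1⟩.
-0.5569|0⟩ + (0.332 + 0.7613i)|1⟩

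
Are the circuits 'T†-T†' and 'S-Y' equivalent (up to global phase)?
No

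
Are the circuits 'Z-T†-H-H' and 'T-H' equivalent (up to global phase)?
No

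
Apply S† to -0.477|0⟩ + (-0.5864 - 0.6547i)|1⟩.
-0.477|0⟩ + (-0.6547 + 0.5864i)|1⟩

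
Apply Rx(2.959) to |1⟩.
-0.9958i|0⟩ + 0.09117|1⟩

Rx(2.959) = [[cos(θ/2), −i·sin(θ/2)], [−i·sin(θ/2), cos(θ/2)]]; θ = 2.959, cos(θ/2) ≈ 0.0911696, sin(θ/2) ≈ 0.995835.
With a = amp(|0⟩) = 0 and b = amp(|1⟩) = 1:
new amp(|0⟩) = (0.0911696)·a + (-0.995835i)·b = -0.9958i
new amp(|1⟩) = (-0.995835i)·a + (0.0911696)·b = 0.09117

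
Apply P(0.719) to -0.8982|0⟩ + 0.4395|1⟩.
-0.8982|0⟩ + (0.3307 + 0.2895i)|1⟩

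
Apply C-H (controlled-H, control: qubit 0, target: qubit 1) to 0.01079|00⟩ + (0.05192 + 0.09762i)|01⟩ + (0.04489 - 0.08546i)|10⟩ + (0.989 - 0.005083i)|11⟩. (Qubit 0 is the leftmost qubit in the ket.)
0.01079|00⟩ + (0.05192 + 0.09762i)|01⟩ + (0.7311 - 0.06402i)|10⟩ + (-0.6676 - 0.05684i)|11⟩

C-H leaves the control-|0⟩ kets |00⟩, |01⟩ unchanged and applies H to qubit 1 on the control-|1⟩ pair (|10⟩, |11⟩).
H = [[1/√2, 1/√2], [1/√2, -1/√2]].
With a = amp(|10⟩) = (0.04489 - 0.08546i) and b = amp(|11⟩) = (0.989 - 0.005083i):
new amp(|10⟩) = (1/√2)·a + (1/√2)·b = (0.7311 - 0.06402i)
new amp(|11⟩) = (1/√2)·a + (-1/√2)·b = (-0.6676 - 0.05684i)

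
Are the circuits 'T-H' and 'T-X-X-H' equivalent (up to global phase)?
Yes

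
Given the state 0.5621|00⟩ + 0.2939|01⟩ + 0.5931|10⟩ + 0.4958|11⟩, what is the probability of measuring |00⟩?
0.316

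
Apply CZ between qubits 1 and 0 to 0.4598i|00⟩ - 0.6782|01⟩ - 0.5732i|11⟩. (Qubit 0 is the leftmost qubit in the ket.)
0.4598i|00⟩ - 0.6782|01⟩ + 0.5732i|11⟩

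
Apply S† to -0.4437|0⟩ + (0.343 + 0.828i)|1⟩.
-0.4437|0⟩ + (0.828 - 0.343i)|1⟩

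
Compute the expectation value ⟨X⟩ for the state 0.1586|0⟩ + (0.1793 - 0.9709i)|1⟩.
0.05687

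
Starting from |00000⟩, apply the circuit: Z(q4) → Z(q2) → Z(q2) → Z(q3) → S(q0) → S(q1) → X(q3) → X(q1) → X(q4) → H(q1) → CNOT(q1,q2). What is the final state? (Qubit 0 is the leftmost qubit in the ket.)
1/√2|00011⟩ - 1/√2|01111⟩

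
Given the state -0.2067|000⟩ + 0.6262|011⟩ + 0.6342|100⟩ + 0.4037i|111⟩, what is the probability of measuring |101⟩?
0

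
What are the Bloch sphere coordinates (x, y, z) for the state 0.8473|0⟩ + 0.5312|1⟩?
(0.9002, 0, 0.4357)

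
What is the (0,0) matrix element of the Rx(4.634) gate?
-0.6789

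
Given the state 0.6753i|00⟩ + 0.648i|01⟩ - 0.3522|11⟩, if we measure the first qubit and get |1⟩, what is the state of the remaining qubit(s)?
-|1⟩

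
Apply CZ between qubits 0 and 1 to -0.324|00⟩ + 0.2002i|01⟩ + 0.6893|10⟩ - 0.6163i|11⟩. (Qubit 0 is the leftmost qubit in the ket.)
-0.324|00⟩ + 0.2002i|01⟩ + 0.6893|10⟩ + 0.6163i|11⟩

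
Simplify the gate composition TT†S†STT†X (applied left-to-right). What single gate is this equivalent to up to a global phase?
X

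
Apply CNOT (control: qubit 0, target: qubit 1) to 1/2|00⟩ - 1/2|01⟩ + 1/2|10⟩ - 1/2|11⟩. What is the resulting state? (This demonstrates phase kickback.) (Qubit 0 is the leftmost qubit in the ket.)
1/2|00⟩ - 1/2|01⟩ - 1/2|10⟩ + 1/2|11⟩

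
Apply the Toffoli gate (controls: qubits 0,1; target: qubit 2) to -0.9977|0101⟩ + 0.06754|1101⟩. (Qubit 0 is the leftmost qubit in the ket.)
-0.9977|0101⟩ + 0.06754|1111⟩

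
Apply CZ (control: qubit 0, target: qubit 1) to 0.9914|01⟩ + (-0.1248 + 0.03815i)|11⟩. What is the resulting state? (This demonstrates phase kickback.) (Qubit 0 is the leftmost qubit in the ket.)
0.9914|01⟩ + (0.1248 - 0.03815i)|11⟩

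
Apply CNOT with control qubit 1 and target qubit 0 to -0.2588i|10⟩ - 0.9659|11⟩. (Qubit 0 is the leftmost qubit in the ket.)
-0.9659|01⟩ - 0.2588i|10⟩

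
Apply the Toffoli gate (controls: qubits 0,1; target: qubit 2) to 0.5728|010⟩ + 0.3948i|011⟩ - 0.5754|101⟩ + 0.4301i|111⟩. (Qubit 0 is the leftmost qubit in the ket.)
0.5728|010⟩ + 0.3948i|011⟩ - 0.5754|101⟩ + 0.4301i|110⟩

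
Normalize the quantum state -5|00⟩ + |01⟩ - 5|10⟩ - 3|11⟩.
-0.6455|00⟩ + 0.1291|01⟩ - 0.6455|10⟩ - 0.3873|11⟩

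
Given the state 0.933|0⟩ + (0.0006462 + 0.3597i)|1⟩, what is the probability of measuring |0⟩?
0.8705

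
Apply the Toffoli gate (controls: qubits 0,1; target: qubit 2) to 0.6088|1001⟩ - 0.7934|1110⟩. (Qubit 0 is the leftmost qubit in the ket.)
0.6088|1001⟩ - 0.7934|1100⟩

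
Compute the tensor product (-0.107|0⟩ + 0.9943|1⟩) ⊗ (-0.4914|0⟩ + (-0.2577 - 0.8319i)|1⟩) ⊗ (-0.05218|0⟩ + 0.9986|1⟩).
-0.002744|000⟩ + 0.05251|001⟩ + (-0.001439 - 0.004645i)|010⟩ + (0.02754 + 0.08889i)|011⟩ + 0.0255|100⟩ - 0.4879|101⟩ + (0.01337 + 0.04316i)|110⟩ + (-0.2559 - 0.826i)|111⟩

amp(|b₁b₂…⟩) = product of the factor amplitudes for bits b₁, b₂, …; only kets whose every factor amplitude is nonzero survive.
|000⟩: (-0.107)(-0.4914)(-0.05218) = -0.002744
|001⟩: (-0.107)(-0.4914)(0.9986) = 0.05251
|010⟩: (-0.107)(-0.2577 - 0.8319i)(-0.05218) = (-0.001439 - 0.004645i)
|011⟩: (-0.107)(-0.2577 - 0.8319i)(0.9986) = (0.02754 + 0.08889i)
|100⟩: (0.9943)(-0.4914)(-0.05218) = 0.0255
|101⟩: (0.9943)(-0.4914)(0.9986) = -0.4879
|110⟩: (0.9943)(-0.2577 - 0.8319i)(-0.05218) = (0.01337 + 0.04316i)
|111⟩: (0.9943)(-0.2577 - 0.8319i)(0.9986) = (-0.2559 - 0.826i)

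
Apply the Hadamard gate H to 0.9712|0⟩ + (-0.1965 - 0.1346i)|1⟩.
(0.5478 - 0.09518i)|0⟩ + (0.8257 + 0.09518i)|1⟩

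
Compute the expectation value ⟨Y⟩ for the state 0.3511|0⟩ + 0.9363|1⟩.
0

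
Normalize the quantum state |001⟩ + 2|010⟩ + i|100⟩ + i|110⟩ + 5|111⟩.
0.1768|001⟩ + 1/√8|010⟩ + 0.1768i|100⟩ + 0.1768i|110⟩ + 0.8839|111⟩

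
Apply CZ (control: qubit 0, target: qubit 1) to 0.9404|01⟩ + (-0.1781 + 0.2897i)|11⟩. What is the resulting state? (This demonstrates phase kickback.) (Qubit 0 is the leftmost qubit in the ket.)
0.9404|01⟩ + (0.1781 - 0.2897i)|11⟩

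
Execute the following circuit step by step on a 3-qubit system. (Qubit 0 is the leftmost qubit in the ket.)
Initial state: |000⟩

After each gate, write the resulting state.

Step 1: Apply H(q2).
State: 1/√2|000⟩ + 1/√2|001⟩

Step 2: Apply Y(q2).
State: -(1/√2)i|000⟩ + (1/√2)i|001⟩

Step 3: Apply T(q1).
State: -(1/√2)i|000⟩ + (1/√2)i|001⟩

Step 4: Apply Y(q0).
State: 1/√2|100⟩ - 1/√2|101⟩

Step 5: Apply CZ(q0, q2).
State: 1/√2|100⟩ + 1/√2|101⟩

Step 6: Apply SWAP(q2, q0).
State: 1/√2|001⟩ + 1/√2|101⟩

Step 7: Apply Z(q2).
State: -1/√2|001⟩ - 1/√2|101⟩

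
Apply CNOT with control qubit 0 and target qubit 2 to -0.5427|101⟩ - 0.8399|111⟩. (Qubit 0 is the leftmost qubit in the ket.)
-0.5427|100⟩ - 0.8399|110⟩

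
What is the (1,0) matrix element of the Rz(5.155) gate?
0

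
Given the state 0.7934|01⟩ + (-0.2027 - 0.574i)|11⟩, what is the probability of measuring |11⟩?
0.3706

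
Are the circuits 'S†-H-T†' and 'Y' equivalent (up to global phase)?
No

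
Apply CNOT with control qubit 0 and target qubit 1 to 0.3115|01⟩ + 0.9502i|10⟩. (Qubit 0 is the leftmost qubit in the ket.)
0.3115|01⟩ + 0.9502i|11⟩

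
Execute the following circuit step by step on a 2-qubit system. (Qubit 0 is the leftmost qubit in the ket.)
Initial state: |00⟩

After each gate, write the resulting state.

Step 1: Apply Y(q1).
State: i|01⟩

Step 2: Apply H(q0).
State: (1/√2)i|01⟩ + (1/√2)i|11⟩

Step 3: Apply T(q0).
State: (1/√2)i|01⟩ + (-1/2 + (1/2)i)|11⟩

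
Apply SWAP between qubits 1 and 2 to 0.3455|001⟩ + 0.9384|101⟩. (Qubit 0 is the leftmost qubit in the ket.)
0.3455|010⟩ + 0.9384|110⟩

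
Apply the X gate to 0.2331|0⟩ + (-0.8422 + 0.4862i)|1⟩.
(-0.8422 + 0.4862i)|0⟩ + 0.2331|1⟩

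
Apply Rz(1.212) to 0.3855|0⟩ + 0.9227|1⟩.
(0.3169 - 0.2196i)|0⟩ + (0.7584 + 0.5256i)|1⟩

Rz(1.212) = [[e^(−iθ/2), 0], [0, e^(iθ/2)]] with e^(±iθ/2) = cos(θ/2) ± i·sin(θ/2); θ = 1.212, cos(θ/2) ≈ 0.821933, sin(θ/2) ≈ 0.569584.
With a = amp(|0⟩) = 0.3855 and b = amp(|1⟩) = 0.9227:
new amp(|0⟩) = (0.821933 - 0.569584i)·a = (0.3169 - 0.2196i)
new amp(|1⟩) = (0.821933 + 0.569584i)·b = (0.7584 + 0.5256i)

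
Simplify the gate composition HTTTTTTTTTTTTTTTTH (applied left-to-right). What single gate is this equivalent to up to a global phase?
I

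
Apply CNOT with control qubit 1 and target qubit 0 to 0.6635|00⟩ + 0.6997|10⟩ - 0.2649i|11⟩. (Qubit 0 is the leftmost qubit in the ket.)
0.6635|00⟩ - 0.2649i|01⟩ + 0.6997|10⟩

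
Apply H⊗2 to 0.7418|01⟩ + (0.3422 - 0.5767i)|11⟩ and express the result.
(0.542 - 0.2884i)|00⟩ + (-0.542 + 0.2884i)|01⟩ + (0.1998 + 0.2884i)|10⟩ + (-0.1998 - 0.2884i)|11⟩

H⊗2 gives amp(|y⟩) = (1/2) Σ_x (−1)^(x·y) amp(|x⟩), where x·y is the number of positions in which both x and y have a 1.
|00⟩: (0.7418 + (0.3422 - 0.5767i))/2 = (0.542 - 0.2884i)
|01⟩: (-0.7418 - (0.3422 - 0.5767i))/2 = (-0.542 + 0.2884i)
|10⟩: (0.7418 - (0.3422 - 0.5767i))/2 = (0.1998 + 0.2884i)
|11⟩: (-0.7418 + (0.3422 - 0.5767i))/2 = (-0.1998 - 0.2884i)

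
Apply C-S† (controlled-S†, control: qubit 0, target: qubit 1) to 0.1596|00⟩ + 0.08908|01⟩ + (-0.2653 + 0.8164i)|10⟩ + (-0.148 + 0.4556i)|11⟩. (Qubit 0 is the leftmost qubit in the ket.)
0.1596|00⟩ + 0.08908|01⟩ + (-0.2653 + 0.8164i)|10⟩ + (0.4556 + 0.148i)|11⟩

C-S† leaves the control-|0⟩ kets |00⟩, |01⟩ unchanged and applies S† to qubit 1 on the control-|1⟩ pair (|10⟩, |11⟩).
S† = [[1, 0], [0, -i]].
With a = amp(|10⟩) = (-0.2653 + 0.8164i) and b = amp(|11⟩) = (-0.148 + 0.4556i):
new amp(|10⟩) = (1)·a = (-0.2653 + 0.8164i)
new amp(|11⟩) = (-i)·b = (0.4556 + 0.148i)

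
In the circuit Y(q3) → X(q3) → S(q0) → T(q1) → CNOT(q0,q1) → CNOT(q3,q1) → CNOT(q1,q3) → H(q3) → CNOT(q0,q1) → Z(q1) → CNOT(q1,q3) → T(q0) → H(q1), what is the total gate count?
13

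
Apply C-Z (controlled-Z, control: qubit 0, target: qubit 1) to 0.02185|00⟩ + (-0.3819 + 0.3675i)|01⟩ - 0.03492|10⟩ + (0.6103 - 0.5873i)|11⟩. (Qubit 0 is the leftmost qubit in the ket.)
0.02185|00⟩ + (-0.3819 + 0.3675i)|01⟩ - 0.03492|10⟩ + (-0.6103 + 0.5873i)|11⟩

C-Z leaves the control-|0⟩ kets |00⟩, |01⟩ unchanged and applies Z to qubit 1 on the control-|1⟩ pair (|10⟩, |11⟩).
Z = [[1, 0], [0, -1]].
With a = amp(|10⟩) = -0.03492 and b = amp(|11⟩) = (0.6103 - 0.5873i):
new amp(|10⟩) = (1)·a = -0.03492
new amp(|11⟩) = (-1)·b = (-0.6103 + 0.5873i)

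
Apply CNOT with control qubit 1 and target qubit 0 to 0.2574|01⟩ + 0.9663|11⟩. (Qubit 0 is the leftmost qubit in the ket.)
0.9663|01⟩ + 0.2574|11⟩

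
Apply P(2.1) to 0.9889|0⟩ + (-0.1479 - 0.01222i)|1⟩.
0.9889|0⟩ + (0.08522 - 0.1215i)|1⟩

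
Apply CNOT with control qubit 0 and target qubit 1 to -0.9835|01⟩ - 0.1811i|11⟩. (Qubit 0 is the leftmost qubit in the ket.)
-0.9835|01⟩ - 0.1811i|10⟩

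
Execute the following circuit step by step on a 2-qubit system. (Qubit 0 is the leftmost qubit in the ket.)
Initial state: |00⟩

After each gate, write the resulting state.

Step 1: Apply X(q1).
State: |01⟩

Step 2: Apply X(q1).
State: |00⟩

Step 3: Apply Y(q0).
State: i|10⟩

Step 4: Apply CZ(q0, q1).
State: i|10⟩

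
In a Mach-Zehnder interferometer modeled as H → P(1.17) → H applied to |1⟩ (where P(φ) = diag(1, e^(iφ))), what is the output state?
(0.3049 - 0.4604i)|0⟩ + (0.6951 + 0.4604i)|1⟩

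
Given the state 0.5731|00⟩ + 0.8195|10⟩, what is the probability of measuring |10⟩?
0.6716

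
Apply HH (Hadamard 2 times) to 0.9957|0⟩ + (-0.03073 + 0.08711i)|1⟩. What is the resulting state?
0.9957|0⟩ + (-0.03073 + 0.08711i)|1⟩

H² = I, so an even number of Hadamards cancels: H^2 = I and the state is unchanged.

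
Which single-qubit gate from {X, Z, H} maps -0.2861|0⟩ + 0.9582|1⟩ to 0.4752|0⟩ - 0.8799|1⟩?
H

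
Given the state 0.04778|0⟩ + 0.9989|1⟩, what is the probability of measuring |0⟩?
0.002283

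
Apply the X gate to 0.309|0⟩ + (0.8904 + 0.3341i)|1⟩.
(0.8904 + 0.3341i)|0⟩ + 0.309|1⟩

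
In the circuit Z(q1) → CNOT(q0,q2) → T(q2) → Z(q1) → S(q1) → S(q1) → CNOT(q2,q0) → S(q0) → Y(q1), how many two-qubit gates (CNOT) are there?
2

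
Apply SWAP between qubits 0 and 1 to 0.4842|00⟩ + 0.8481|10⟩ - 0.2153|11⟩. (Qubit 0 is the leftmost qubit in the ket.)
0.4842|00⟩ + 0.8481|01⟩ - 0.2153|11⟩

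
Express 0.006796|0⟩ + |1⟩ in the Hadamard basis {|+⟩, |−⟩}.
0.7119|+⟩ - 0.7023|−⟩

With |ψ⟩ = α|0⟩ + β|1⟩, the Hadamard-basis coefficients are ⟨+|ψ⟩ = (α + β)/√2 and ⟨−|ψ⟩ = (α − β)/√2.
Here α = 0.006796, β = 1: (α + β)/√2 = 0.7119, (α − β)/√2 = -0.7023.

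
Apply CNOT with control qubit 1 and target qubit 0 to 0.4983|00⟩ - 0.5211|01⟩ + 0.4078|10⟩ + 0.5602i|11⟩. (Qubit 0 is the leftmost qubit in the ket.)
0.4983|00⟩ + 0.5602i|01⟩ + 0.4078|10⟩ - 0.5211|11⟩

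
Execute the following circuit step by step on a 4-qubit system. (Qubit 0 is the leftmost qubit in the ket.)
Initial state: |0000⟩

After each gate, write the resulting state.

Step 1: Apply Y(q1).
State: i|0100⟩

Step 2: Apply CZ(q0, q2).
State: i|0100⟩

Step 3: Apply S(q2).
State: i|0100⟩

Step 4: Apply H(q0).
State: (1/√2)i|0100⟩ + (1/√2)i|1100⟩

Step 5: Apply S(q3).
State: (1/√2)i|0100⟩ + (1/√2)i|1100⟩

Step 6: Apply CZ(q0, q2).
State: (1/√2)i|0100⟩ + (1/√2)i|1100⟩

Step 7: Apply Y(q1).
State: 1/√2|0000⟩ + 1/√2|1000⟩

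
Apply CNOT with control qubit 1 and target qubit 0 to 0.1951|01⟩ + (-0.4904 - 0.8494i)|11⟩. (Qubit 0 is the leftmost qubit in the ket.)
(-0.4904 - 0.8494i)|01⟩ + 0.1951|11⟩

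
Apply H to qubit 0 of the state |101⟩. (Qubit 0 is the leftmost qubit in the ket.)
1/√2|001⟩ - 1/√2|101⟩

H on qubit 0 mixes each pair of kets that differ only in qubit 0: amplitudes (a, b) of (|…0…⟩, |…1…⟩) become ((a + b)/√2, (a − b)/√2). Kets absent from the input have amplitude 0.
(|001⟩, |101⟩): (a, b) = (0, 1) → (1/√2, -1/√2)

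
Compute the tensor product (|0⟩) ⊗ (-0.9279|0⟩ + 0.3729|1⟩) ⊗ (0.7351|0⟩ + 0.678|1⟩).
-0.6821|000⟩ - 0.6291|001⟩ + 0.2741|010⟩ + 0.2528|011⟩

amp(|b₁b₂…⟩) = product of the factor amplitudes for bits b₁, b₂, …; only kets whose every factor amplitude is nonzero survive.
|000⟩: (1)(-0.9279)(0.7351) = -0.6821
|001⟩: (1)(-0.9279)(0.678) = -0.6291
|010⟩: (1)(0.3729)(0.7351) = 0.2741
|011⟩: (1)(0.3729)(0.678) = 0.2528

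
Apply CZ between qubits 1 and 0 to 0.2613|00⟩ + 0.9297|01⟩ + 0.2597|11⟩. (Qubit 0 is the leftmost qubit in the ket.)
0.2613|00⟩ + 0.9297|01⟩ - 0.2597|11⟩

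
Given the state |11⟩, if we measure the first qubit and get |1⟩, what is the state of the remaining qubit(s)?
|1⟩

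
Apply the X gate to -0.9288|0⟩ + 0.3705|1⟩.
0.3705|0⟩ - 0.9288|1⟩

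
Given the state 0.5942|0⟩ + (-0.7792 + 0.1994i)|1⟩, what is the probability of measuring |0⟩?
0.3531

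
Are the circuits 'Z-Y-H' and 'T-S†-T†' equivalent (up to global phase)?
No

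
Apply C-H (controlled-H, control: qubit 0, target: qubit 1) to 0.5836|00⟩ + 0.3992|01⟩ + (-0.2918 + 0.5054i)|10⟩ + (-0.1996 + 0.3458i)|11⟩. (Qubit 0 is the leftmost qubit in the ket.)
0.5836|00⟩ + 0.3992|01⟩ + (-0.3475 + 0.6019i)|10⟩ + (-0.0652 + 0.1129i)|11⟩

C-H leaves the control-|0⟩ kets |00⟩, |01⟩ unchanged and applies H to qubit 1 on the control-|1⟩ pair (|10⟩, |11⟩).
H = [[1/√2, 1/√2], [1/√2, -1/√2]].
With a = amp(|10⟩) = (-0.2918 + 0.5054i) and b = amp(|11⟩) = (-0.1996 + 0.3458i):
new amp(|10⟩) = (1/√2)·a + (1/√2)·b = (-0.3475 + 0.6019i)
new amp(|11⟩) = (1/√2)·a + (-1/√2)·b = (-0.0652 + 0.1129i)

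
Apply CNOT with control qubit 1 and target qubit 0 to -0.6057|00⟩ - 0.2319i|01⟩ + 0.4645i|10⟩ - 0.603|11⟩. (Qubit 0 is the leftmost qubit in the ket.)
-0.6057|00⟩ - 0.603|01⟩ + 0.4645i|10⟩ - 0.2319i|11⟩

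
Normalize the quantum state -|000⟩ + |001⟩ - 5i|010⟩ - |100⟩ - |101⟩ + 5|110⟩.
-0.1361|000⟩ + 0.1361|001⟩ - 0.6804i|010⟩ - 0.1361|100⟩ - 0.1361|101⟩ + 0.6804|110⟩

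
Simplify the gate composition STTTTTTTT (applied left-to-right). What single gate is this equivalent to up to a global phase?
S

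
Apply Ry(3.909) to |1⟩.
-0.9273|0⟩ - 0.3744|1⟩

Ry(3.909) = [[cos(θ/2), −sin(θ/2)], [sin(θ/2), cos(θ/2)]]; θ = 3.909, cos(θ/2) ≈ -0.374357, sin(θ/2) ≈ 0.927285.
With a = amp(|0⟩) = 0 and b = amp(|1⟩) = 1:
new amp(|0⟩) = (-0.374357)·a + (-0.927285)·b = -0.9273
new amp(|1⟩) = (0.927285)·a + (-0.374357)·b = -0.3744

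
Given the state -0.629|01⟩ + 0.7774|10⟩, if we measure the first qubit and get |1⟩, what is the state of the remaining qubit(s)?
|0⟩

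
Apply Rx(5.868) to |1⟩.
-0.2061i|0⟩ - 0.9785|1⟩

Rx(5.868) = [[cos(θ/2), −i·sin(θ/2)], [−i·sin(θ/2), cos(θ/2)]]; θ = 5.868, cos(θ/2) ≈ -0.97853, sin(θ/2) ≈ 0.206105.
With a = amp(|0⟩) = 0 and b = amp(|1⟩) = 1:
new amp(|0⟩) = (-0.97853)·a + (-0.206105i)·b = -0.2061i
new amp(|1⟩) = (-0.206105i)·a + (-0.97853)·b = -0.9785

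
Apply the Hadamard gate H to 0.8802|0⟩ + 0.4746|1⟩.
0.958|0⟩ + 0.2868|1⟩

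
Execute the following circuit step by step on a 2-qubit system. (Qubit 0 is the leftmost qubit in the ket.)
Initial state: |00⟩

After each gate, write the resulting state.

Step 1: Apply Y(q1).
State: i|01⟩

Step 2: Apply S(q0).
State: i|01⟩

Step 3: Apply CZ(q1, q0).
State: i|01⟩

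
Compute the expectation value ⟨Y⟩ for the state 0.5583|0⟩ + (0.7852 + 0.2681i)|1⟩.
0.2994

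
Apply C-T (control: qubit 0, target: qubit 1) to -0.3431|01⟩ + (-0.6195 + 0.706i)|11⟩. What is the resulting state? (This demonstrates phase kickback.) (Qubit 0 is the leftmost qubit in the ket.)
-0.3431|01⟩ + (-0.9373 + 0.06116i)|11⟩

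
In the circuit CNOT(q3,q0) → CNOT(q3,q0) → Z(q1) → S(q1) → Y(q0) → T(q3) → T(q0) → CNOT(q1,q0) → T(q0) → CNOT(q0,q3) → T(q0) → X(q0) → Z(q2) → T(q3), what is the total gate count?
14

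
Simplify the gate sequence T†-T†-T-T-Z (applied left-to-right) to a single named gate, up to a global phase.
Z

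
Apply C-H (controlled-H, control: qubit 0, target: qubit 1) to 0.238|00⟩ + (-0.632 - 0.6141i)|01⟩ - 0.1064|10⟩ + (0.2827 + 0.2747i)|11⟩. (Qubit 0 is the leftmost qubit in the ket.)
0.238|00⟩ + (-0.632 - 0.6141i)|01⟩ + (0.1247 + 0.1942i)|10⟩ + (-0.2751 - 0.1942i)|11⟩

C-H leaves the control-|0⟩ kets |00⟩, |01⟩ unchanged and applies H to qubit 1 on the control-|1⟩ pair (|10⟩, |11⟩).
H = [[1/√2, 1/√2], [1/√2, -1/√2]].
With a = amp(|10⟩) = -0.1064 and b = amp(|11⟩) = (0.2827 + 0.2747i):
new amp(|10⟩) = (1/√2)·a + (1/√2)·b = (0.1247 + 0.1942i)
new amp(|11⟩) = (1/√2)·a + (-1/√2)·b = (-0.2751 - 0.1942i)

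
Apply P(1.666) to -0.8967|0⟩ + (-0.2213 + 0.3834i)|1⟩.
-0.8967|0⟩ + (-0.3606 - 0.2567i)|1⟩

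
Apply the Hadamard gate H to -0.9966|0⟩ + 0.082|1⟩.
-0.6467|0⟩ - 0.7627|1⟩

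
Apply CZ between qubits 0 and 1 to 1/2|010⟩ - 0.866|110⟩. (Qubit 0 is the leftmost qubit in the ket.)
1/2|010⟩ + 0.866|110⟩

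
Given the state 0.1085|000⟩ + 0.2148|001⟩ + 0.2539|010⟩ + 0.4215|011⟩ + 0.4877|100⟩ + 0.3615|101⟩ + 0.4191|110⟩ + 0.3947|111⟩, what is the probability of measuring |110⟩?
0.1756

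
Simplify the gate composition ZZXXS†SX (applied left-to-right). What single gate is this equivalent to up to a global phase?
X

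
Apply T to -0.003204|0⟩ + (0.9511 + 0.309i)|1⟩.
-0.003204|0⟩ + (0.454 + 0.891i)|1⟩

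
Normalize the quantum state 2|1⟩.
|1⟩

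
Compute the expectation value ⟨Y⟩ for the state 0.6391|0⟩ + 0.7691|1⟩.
0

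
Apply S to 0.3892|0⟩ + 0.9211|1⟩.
0.3892|0⟩ + 0.9211i|1⟩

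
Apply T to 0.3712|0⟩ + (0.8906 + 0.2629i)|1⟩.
0.3712|0⟩ + (0.4439 + 0.8156i)|1⟩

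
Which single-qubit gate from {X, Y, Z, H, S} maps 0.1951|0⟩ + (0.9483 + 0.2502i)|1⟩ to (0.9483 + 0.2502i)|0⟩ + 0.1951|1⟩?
X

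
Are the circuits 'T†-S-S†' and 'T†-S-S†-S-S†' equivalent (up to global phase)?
Yes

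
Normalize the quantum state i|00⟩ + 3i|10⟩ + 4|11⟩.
0.1961i|00⟩ + 0.5883i|10⟩ + 0.7845|11⟩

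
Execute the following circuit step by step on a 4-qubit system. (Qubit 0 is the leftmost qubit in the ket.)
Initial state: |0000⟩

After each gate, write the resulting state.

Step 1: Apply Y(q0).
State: i|1000⟩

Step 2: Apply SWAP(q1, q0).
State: i|0100⟩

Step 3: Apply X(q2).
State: i|0110⟩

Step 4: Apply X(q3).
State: i|0111⟩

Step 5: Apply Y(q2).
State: |0101⟩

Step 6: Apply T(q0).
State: |0101⟩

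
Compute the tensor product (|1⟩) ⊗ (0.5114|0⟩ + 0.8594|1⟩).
0.5114|10⟩ + 0.8594|11⟩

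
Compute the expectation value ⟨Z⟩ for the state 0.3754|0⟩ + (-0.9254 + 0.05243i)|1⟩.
-0.7182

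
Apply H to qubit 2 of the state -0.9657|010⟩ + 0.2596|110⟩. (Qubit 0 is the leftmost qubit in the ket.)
-0.6829|010⟩ - 0.6829|011⟩ + 0.1836|110⟩ + 0.1836|111⟩

H on qubit 2 mixes each pair of kets that differ only in qubit 2: amplitudes (a, b) of (|…0…⟩, |…1…⟩) become ((a + b)/√2, (a − b)/√2). Kets absent from the input have amplitude 0.
(|010⟩, |011⟩): (a, b) = (-0.9657, 0) → (-0.6829, -0.6829)
(|110⟩, |111⟩): (a, b) = (0.2596, 0) → (0.1836, 0.1836)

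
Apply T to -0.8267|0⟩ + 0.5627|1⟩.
-0.8267|0⟩ + (0.3979 + 0.3979i)|1⟩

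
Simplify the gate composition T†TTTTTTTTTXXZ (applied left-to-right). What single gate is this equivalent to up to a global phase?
Z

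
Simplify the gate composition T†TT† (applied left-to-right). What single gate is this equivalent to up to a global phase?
T†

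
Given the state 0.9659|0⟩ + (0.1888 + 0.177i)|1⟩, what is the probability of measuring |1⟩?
0.06697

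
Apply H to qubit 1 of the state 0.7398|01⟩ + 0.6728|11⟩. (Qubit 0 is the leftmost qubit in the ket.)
0.5231|00⟩ - 0.5231|01⟩ + 0.4757|10⟩ - 0.4757|11⟩

H on qubit 1 mixes each pair of kets that differ only in qubit 1: amplitudes (a, b) of (|…0…⟩, |…1…⟩) become ((a + b)/√2, (a − b)/√2). Kets absent from the input have amplitude 0.
(|00⟩, |01⟩): (a, b) = (0, 0.7398) → (0.5231, -0.5231)
(|10⟩, |11⟩): (a, b) = (0, 0.6728) → (0.4757, -0.4757)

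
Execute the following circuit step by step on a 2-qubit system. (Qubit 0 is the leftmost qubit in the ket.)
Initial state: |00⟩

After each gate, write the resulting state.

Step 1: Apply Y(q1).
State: i|01⟩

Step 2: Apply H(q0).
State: (1/√2)i|01⟩ + (1/√2)i|11⟩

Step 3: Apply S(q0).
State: (1/√2)i|01⟩ - 1/√2|11⟩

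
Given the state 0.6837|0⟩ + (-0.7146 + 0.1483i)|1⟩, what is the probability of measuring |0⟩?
0.4674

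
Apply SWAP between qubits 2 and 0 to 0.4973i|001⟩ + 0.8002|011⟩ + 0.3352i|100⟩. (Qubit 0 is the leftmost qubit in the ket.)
0.3352i|001⟩ + 0.4973i|100⟩ + 0.8002|110⟩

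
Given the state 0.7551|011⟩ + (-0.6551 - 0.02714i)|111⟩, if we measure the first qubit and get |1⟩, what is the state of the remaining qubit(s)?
(-0.9991 - 0.04139i)|11⟩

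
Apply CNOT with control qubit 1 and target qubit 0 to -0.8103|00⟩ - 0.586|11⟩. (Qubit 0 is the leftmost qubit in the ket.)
-0.8103|00⟩ - 0.586|01⟩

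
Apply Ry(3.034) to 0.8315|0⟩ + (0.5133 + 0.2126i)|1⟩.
(-0.4678 - 0.2123i)|0⟩ + (0.8579 + 0.01143i)|1⟩

Ry(3.034) = [[cos(θ/2), −sin(θ/2)], [sin(θ/2), cos(θ/2)]]; θ = 3.034, cos(θ/2) ≈ 0.0537704, sin(θ/2) ≈ 0.998553.
With a = amp(|0⟩) = 0.8315 and b = amp(|1⟩) = (0.5133 + 0.2126i):
new amp(|0⟩) = (0.0537704)·a + (-0.998553)·b = (-0.4678 - 0.2123i)
new amp(|1⟩) = (0.998553)·a + (0.0537704)·b = (0.8579 + 0.01143i)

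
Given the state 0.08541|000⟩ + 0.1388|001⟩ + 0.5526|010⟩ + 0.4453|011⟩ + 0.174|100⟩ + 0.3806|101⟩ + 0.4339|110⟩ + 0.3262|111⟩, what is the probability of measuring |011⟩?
0.1983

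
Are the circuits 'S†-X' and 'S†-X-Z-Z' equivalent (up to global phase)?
Yes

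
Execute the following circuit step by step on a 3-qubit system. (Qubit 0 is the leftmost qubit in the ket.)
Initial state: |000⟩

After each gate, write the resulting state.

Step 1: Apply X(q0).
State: |100⟩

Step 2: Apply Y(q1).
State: i|110⟩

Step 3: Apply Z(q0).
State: -i|110⟩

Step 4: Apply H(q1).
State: -(1/√2)i|100⟩ + (1/√2)i|110⟩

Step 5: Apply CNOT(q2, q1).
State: -(1/√2)i|100⟩ + (1/√2)i|110⟩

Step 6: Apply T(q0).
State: (1/2 - (1/2)i)|100⟩ + (-1/2 + (1/2)i)|110⟩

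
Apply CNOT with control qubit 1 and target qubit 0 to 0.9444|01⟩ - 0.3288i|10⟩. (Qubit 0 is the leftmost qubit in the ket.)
-0.3288i|10⟩ + 0.9444|11⟩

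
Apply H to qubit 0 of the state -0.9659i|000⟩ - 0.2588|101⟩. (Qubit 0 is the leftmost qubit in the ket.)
-0.683i|000⟩ - 0.183|001⟩ - 0.683i|100⟩ + 0.183|101⟩

H on qubit 0 mixes each pair of kets that differ only in qubit 0: amplitudes (a, b) of (|…0…⟩, |…1…⟩) become ((a + b)/√2, (a − b)/√2). Kets absent from the input have amplitude 0.
(|000⟩, |100⟩): (a, b) = (-0.9659i, 0) → (-0.683i, -0.683i)
(|001⟩, |101⟩): (a, b) = (0, -0.2588) → (-0.183, 0.183)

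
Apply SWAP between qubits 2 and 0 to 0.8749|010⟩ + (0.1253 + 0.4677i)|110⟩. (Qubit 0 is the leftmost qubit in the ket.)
0.8749|010⟩ + (0.1253 + 0.4677i)|011⟩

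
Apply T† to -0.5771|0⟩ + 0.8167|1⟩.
-0.5771|0⟩ + (0.5775 - 0.5775i)|1⟩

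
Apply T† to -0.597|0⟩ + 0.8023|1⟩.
-0.597|0⟩ + (0.5673 - 0.5673i)|1⟩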